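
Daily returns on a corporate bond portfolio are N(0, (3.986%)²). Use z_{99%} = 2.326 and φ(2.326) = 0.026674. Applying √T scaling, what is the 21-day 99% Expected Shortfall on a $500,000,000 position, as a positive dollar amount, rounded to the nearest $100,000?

$243,600,000

σ_{21d} = 3.986% × √21 = 18.266%.
ES multiplier = φ(z)/(1−α) = 0.026674/0.01 = 2.667.
ES = 18.266% × 2.667 = 48.715%; on $500,000,000: $243,575,000.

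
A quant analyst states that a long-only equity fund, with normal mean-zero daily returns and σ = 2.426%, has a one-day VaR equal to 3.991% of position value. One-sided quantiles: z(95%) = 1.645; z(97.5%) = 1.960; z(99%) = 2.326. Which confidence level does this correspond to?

95%

Implied z = VaR/σ = 3.991 / 2.426 = 1.645.
This matches z(95%) = 1.645.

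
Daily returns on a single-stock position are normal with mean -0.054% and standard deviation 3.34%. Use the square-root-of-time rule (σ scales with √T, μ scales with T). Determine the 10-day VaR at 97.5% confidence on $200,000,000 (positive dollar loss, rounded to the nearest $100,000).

$42,500,000

At 97.5%, z = 1.960.
σ_{10d} = 3.34% × √10 = 10.562%; μ_{10d} = 10 × -0.054% = -0.540%.
VaR = −(-0.540%) + 1.960 × 10.562% = 21.242%.
On $200,000,000: 0.21242 × $200,000,000 = $42,484,000.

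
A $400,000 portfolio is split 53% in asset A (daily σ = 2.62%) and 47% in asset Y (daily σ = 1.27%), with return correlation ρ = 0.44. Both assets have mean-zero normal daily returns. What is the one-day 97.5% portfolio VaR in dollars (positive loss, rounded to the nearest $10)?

$13,610

σ_p² = 0.53²·2.62² + 0.47²·1.27² + 2·0.44·0.53·0.47·2.62·1.27 = 3.0139 (%²).
σ_p = √3.0139 = 1.736%.
At 97.5%, z = 1.960.
VaR = 1.960 × 1.736% = 3.403%; on $400,000 that is $13,612.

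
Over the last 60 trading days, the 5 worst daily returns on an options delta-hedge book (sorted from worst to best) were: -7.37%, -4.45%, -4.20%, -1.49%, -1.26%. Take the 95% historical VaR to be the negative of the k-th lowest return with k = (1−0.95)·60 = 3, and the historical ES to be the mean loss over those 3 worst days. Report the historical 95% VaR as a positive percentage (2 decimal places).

4.20%

k = 3; the 3rd lowest return is -4.20%, so VaR = 4.20%.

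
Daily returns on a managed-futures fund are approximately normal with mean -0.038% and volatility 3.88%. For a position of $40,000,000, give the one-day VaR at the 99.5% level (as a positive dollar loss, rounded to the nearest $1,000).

$4,013,000

At 99.5% one-sided, z = 2.576.
VaR = −μ + z·σ = −(-0.038%) + 2.576 × 3.88% = 10.033%.
On $40,000,000: 0.10033 × $40,000,000 = $4,013,200.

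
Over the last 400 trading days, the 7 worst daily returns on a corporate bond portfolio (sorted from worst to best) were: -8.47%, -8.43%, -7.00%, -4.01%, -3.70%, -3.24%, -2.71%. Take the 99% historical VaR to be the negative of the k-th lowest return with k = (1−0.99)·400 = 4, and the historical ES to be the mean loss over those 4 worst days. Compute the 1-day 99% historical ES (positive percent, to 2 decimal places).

6.98%

The 4 worst returns sum to -27.91%.
ES = −(-27.91%) / 4 = 6.9775% ≈ 6.98%.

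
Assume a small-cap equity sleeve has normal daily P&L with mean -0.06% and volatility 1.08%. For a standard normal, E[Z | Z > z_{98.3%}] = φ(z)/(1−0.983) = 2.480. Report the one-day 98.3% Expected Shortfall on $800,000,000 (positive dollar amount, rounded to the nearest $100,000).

$21,900,000

ES = −(-0.06%) + 1.08% × 2.480 = 2.738%.
On $800,000,000: 0.02738 × $800,000,000 = $21,904,000.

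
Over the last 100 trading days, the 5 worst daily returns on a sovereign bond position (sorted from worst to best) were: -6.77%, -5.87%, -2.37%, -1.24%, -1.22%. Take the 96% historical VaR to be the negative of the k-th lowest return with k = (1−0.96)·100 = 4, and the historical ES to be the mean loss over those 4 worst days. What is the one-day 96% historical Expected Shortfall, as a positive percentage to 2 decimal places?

The 4 worst returns sum to -16.25%.
ES = −(-16.25%) / 4 = 4.0625% ≈ 4.06%.

4.06%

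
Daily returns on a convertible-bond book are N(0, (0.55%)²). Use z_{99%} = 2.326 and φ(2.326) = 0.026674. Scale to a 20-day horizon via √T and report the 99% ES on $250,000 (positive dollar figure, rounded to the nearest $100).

$16,400

σ_{20d} = 0.55% × √20 = 2.460%.
ES multiplier = φ(z)/(1−α) = 0.026674/0.01 = 2.667.
ES = 2.460% × 2.667 = 6.561%; on $250,000: $16,402.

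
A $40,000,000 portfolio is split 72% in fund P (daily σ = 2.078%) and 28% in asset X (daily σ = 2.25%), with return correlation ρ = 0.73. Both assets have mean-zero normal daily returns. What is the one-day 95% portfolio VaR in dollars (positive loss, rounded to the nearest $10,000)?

σ_p² = 0.72²·2.078² + 0.28²·2.25² + 2·0.73·0.72·0.28·2.078·2.25 = 4.0116 (%²).
σ_p = √4.0116 = 2.003%.
At 95%, z = 1.645.
VaR = 1.645 × 2.003% = 3.295%; on $40,000,000 that is $1,318,000.

$1,320,000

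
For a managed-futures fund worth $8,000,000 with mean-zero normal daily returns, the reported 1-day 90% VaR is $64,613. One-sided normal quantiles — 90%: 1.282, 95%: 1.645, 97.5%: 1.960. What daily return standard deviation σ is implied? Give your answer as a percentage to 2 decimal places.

0.63%

VaR as a fraction: $64,613 / $8,000,000 = 0.808%.
σ = VaR / z = 0.808% / 1.282 = 0.630%.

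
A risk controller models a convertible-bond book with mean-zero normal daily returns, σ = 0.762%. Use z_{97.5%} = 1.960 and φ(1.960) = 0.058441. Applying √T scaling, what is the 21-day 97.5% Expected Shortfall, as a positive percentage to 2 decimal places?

8.16%

σ_{21d} = 0.762% × √21 = 3.492%.
ES multiplier = φ(z)/(1−α) = 0.058441/0.025 = 2.338.
ES = 3.492% × 2.338 = 8.164%.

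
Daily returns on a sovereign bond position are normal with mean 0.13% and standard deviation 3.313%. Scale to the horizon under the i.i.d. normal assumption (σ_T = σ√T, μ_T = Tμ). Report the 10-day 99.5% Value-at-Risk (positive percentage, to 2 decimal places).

At 99.5%, z = 2.576.
σ_{10d} = 3.313% × √10 = 10.477%; μ_{10d} = 10 × 0.13% = 1.300%.
VaR = −(1.300%) + 2.576 × 10.477% = 25.689%.

25.69%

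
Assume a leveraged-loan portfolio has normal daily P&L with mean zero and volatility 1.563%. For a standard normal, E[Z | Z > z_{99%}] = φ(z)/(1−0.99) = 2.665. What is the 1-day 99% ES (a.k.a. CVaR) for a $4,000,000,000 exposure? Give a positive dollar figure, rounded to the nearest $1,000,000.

$167,000,000

ES = 1.563% × 2.665 = 4.165%.
On $4,000,000,000: 0.04165 × $4,000,000,000 = $166,600,000.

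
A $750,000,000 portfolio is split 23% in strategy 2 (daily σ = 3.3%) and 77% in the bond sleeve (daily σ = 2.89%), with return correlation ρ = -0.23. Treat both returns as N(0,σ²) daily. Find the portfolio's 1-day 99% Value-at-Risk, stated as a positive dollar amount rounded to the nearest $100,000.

$38,000,000

σ_p² = 0.23²·3.3² + 0.77²·2.89² + 2·-0.23·0.23·0.77·3.3·2.89 = 4.7511 (%²).
σ_p = √4.7511 = 2.180%.
At 99%, z = 2.326.
VaR = 2.326 × 2.180% = 5.071%; on $750,000,000 that is $38,032,500.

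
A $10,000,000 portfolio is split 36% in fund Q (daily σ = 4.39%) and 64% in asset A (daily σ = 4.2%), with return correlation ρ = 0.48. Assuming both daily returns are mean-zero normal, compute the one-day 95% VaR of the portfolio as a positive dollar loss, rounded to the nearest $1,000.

σ_p² = 0.36²·4.39² + 0.64²·4.2² + 2·0.48·0.36·0.64·4.39·4.2 = 13.8012 (%²).
σ_p = √13.8012 = 3.715%.
At 95%, z = 1.645.
VaR = 1.645 × 3.715% = 6.111%; on $10,000,000 that is $611,100.

$611,000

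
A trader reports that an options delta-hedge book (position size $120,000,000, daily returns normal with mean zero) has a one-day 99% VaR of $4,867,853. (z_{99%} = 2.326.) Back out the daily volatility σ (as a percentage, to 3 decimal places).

VaR as a fraction: $4,867,853 / $120,000,000 = 4.057%.
σ = VaR / z = 4.057% / 2.326 = 1.744%.

1.744%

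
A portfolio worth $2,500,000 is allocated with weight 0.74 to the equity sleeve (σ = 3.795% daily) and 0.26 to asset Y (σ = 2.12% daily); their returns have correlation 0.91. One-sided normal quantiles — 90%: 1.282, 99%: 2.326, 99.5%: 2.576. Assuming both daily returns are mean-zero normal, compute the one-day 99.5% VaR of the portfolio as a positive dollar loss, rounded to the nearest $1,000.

$214,000

σ_p² = 0.74²·3.795² + 0.26²·2.12² + 2·0.91·0.74·0.26·3.795·2.12 = 11.0076 (%²).
σ_p = √11.0076 = 3.318%.
VaR = 2.576 × 3.318% = 8.547%; on $2,500,000 that is $213,675.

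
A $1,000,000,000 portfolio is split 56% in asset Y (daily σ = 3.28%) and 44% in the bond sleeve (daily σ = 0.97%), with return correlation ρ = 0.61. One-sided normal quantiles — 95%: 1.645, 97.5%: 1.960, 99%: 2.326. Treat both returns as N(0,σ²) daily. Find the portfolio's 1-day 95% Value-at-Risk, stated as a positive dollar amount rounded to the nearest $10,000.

$34,940,000

σ_p² = 0.56²·3.28² + 0.44²·0.97² + 2·0.61·0.56·0.44·3.28·0.97 = 4.5124 (%²).
σ_p = √4.5124 = 2.124%.
VaR = 1.645 × 2.124% = 3.494%; on $1,000,000,000 that is $34,940,000.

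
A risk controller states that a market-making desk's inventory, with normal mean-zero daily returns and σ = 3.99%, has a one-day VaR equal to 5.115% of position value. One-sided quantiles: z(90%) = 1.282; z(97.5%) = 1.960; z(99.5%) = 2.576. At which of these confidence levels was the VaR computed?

90%

Implied z = VaR/σ = 5.115 / 3.99 = 1.282.
This matches z(90%) = 1.282.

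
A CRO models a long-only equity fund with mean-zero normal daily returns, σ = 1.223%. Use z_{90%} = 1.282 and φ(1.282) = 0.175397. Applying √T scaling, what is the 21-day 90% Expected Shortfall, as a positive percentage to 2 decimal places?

σ_{21d} = 1.223% × √21 = 5.604%.
ES multiplier = φ(z)/(1−α) = 0.175397/0.1 = 1.754.
ES = 5.604% × 1.754 = 9.829%.

9.83%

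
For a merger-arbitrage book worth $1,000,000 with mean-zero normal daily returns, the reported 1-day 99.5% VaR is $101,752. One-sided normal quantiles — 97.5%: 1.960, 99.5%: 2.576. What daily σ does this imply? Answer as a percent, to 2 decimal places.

VaR as a fraction: $101,752 / $1,000,000 = 10.175%.
σ = VaR / z = 10.175% / 2.576 = 3.950%.

3.95%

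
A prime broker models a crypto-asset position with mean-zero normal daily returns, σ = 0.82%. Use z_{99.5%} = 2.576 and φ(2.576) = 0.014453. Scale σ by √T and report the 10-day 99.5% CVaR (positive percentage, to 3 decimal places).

σ_{10d} = 0.82% × √10 = 2.593%.
ES multiplier = φ(z)/(1−α) = 0.014453/0.005 = 2.891.
ES = 2.593% × 2.891 = 7.496%.

7.496%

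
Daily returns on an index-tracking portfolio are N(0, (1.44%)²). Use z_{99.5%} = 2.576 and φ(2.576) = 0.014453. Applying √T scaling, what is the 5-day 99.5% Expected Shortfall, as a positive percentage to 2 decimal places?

σ_{5d} = 1.44% × √5 = 3.220%.
ES multiplier = φ(z)/(1−α) = 0.014453/0.005 = 2.891.
ES = 3.220% × 2.891 = 9.309%.

9.31%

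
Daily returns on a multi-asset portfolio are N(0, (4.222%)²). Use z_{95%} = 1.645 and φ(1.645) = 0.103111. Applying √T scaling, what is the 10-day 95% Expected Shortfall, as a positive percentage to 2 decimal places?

27.53%

σ_{10d} = 4.222% × √10 = 13.351%.
ES multiplier = φ(z)/(1−α) = 0.103111/0.05 = 2.062.
ES = 13.351% × 2.062 = 27.530%.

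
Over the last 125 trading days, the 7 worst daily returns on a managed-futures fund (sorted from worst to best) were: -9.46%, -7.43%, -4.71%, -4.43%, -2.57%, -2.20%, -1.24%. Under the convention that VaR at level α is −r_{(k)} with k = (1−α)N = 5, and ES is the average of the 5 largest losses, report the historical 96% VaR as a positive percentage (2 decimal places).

2.57%

k = 5; the 5th lowest return is -2.57%, so VaR = 2.57%.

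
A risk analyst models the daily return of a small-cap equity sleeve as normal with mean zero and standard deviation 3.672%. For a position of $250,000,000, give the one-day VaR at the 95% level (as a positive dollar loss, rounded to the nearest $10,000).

At 95% one-sided, z = 1.645.
VaR = z·σ = 1.645 × 3.672% = 6.040%.
On $250,000,000: 0.06040 × $250,000,000 = $15,100,000.

$15,100,000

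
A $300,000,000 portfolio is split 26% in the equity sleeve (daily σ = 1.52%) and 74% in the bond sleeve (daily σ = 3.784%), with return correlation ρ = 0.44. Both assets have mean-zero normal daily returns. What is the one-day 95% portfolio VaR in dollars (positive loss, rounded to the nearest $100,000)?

$14,800,000

σ_p² = 0.26²·1.52² + 0.74²·3.784² + 2·0.44·0.26·0.74·1.52·3.784 = 8.9709 (%²).
σ_p = √8.9709 = 2.995%.
At 95%, z = 1.645.
VaR = 1.645 × 2.995% = 4.927%; on $300,000,000 that is $14,781,000.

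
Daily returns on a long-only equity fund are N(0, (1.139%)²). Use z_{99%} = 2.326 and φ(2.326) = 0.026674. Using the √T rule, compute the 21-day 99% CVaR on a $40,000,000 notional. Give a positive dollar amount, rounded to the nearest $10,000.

$5,570,000

σ_{21d} = 1.139% × √21 = 5.220%.
ES multiplier = φ(z)/(1−α) = 0.026674/0.01 = 2.667.
ES = 5.220% × 2.667 = 13.922%; on $40,000,000: $5,568,800.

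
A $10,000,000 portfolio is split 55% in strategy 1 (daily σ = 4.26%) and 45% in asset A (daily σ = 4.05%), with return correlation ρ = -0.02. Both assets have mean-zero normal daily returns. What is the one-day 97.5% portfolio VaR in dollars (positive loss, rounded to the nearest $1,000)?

σ_p² = 0.55²·4.26² + 0.45²·4.05² + 2·-0.02·0.55·0.45·4.26·4.05 = 8.6404 (%²).
σ_p = √8.6404 = 2.939%.
At 97.5%, z = 1.960.
VaR = 1.960 × 2.939% = 5.760%; on $10,000,000 that is $576,000.

$576,000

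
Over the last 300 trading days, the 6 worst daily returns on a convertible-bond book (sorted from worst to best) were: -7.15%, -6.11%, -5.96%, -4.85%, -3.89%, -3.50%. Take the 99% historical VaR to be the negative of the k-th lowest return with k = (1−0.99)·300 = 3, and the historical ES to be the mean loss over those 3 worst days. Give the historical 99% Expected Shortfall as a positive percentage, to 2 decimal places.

6.41%

The 3 worst returns sum to -19.22%.
ES = −(-19.22%) / 3 = 6.4066…% ≈ 6.41%.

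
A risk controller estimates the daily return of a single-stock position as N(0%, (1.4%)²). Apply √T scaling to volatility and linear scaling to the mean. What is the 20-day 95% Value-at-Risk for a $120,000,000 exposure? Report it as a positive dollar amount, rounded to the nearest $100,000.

$12,400,000

At 95%, z = 1.645.
σ_{20d} = 1.4% × √20 = 6.261%.
VaR = 1.645 × 6.261% = 10.299%.
On $120,000,000: 0.10299 × $120,000,000 = $12,358,800.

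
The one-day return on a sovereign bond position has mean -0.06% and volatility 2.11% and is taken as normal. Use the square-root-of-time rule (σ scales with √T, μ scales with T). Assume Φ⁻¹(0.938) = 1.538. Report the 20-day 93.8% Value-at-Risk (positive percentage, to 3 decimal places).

15.713%

σ_{20d} = 2.11% × √20 = 9.436%; μ_{20d} = 20 × -0.06% = -1.200%.
VaR = −(-1.200%) + 1.538 × 9.436% = 15.713%.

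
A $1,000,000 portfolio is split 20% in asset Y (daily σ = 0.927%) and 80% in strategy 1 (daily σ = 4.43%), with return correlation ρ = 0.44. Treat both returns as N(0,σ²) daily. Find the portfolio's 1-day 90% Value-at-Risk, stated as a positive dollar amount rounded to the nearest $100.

$46,500

σ_p² = 0.2²·0.927² + 0.8²·4.43² + 2·0.44·0.2·0.8·0.927·4.43 = 13.1725 (%²).
σ_p = √13.1725 = 3.629%.
At 90%, z = 1.282.
VaR = 1.282 × 3.629% = 4.652%; on $1,000,000 that is $46,520.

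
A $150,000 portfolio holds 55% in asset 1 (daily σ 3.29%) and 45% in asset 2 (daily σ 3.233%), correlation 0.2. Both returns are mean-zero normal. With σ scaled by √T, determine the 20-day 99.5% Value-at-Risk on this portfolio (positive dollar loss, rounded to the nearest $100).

σ_p = √(0.55²·3.29² + 0.45²·3.233² + 2·0.2·0.55·0.45·3.29·3.233) = 2.538%.
σ_{20d} = 2.538% × √20 = 11.350%.
z(99.5%) = 2.576.
VaR = 2.576 × 11.350% = 29.238%; on $150,000 that is $43,857.

$43,900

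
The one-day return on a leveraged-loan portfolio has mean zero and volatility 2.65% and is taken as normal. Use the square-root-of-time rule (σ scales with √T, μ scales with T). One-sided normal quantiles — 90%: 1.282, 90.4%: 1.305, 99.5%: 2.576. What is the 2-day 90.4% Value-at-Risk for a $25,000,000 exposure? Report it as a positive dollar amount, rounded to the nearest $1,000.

$1,223,000

σ_{2d} = 2.65% × √2 = 3.748%.
VaR = 1.305 × 3.748% = 4.891%.
On $25,000,000: 0.04891 × $25,000,000 = $1,222,750.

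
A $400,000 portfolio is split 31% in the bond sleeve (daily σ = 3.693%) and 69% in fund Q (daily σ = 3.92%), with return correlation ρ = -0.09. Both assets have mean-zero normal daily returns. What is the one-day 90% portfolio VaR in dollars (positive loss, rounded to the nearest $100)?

σ_p² = 0.31²·3.693² + 0.69²·3.92² + 2·-0.09·0.31·0.69·3.693·3.92 = 8.0692 (%²).
σ_p = √8.0692 = 2.841%.
At 90%, z = 1.282.
VaR = 1.282 × 2.841% = 3.642%; on $400,000 that is $14,568.

$14,600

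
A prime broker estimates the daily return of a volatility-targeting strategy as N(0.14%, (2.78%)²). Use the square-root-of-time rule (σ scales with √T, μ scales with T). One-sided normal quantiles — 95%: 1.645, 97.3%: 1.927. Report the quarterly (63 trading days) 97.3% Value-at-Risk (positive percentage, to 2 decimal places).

33.70%

σ_{63d} = 2.78% × √63 = 22.066%; μ_{63d} = 63 × 0.14% = 8.820%.
VaR = −(8.820%) + 1.927 × 22.066% = 33.701%.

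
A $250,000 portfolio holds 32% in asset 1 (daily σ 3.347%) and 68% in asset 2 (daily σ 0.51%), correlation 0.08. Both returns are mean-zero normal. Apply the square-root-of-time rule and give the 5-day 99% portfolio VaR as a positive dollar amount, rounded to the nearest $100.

σ_p = √(0.32²·3.347² + 0.68²·0.51² + 2·0.08·0.32·0.68·3.347·0.51) = 1.152%.
σ_{5d} = 1.152% × √5 = 2.576%.
z(99%) = 2.326.
VaR = 2.326 × 2.576% = 5.992%; on $250,000 that is $14,980.

$15,000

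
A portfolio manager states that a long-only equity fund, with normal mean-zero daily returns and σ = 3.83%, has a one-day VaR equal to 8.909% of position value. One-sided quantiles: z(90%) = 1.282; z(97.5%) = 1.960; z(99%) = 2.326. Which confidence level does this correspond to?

Implied z = VaR/σ = 8.909 / 3.83 = 2.326.
This matches z(99%) = 2.326.

99%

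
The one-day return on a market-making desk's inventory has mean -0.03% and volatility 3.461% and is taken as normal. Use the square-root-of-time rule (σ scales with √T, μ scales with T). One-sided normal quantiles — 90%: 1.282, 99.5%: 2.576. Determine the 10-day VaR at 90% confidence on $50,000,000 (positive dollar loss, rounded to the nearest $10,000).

$7,170,000

σ_{10d} = 3.461% × √10 = 10.945%; μ_{10d} = 10 × -0.03% = -0.300%.
VaR = −(-0.300%) + 1.282 × 10.945% = 14.331%.
On $50,000,000: 0.14331 × $50,000,000 = $7,165,500.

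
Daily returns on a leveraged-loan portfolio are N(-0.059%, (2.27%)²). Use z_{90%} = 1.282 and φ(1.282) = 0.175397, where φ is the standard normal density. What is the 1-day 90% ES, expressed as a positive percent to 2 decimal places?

Tail multiplier: φ(z)/(1−α) = 0.175397 / 0.1 = 1.754.
ES = −(-0.059%) + 2.27% × 1.754 = 4.041%.

4.04%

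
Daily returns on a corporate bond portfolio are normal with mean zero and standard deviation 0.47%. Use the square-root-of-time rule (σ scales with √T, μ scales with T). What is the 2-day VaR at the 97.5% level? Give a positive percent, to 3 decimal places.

1.303%

At 97.5%, z = 1.960.
σ_{2d} = 0.47% × √2 = 0.665%.
VaR = 1.960 × 0.665% = 1.303%.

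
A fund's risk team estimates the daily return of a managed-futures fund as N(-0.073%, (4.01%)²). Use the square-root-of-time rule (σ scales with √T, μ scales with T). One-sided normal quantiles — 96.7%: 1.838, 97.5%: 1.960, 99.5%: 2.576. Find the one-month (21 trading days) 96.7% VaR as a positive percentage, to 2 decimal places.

35.31%

σ_{21d} = 4.01% × √21 = 18.376%; μ_{21d} = 21 × -0.073% = -1.533%.
VaR = −(-1.533%) + 1.838 × 18.376% = 35.308%.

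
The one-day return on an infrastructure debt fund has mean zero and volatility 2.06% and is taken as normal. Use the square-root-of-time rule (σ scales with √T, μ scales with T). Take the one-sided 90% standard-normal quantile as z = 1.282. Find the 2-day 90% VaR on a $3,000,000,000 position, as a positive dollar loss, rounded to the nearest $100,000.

$112,000,000

σ_{2d} = 2.06% × √2 = 2.913%.
VaR = 1.282 × 2.913% = 3.734%.
On $3,000,000,000: 0.03734 × $3,000,000,000 = $112,020,000.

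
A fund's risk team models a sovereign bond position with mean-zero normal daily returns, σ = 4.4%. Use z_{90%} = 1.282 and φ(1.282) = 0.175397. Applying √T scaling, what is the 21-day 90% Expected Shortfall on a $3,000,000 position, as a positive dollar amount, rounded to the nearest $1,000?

σ_{21d} = 4.4% × √21 = 20.163%.
ES multiplier = φ(z)/(1−α) = 0.175397/0.1 = 1.754.
ES = 20.163% × 1.754 = 35.366%; on $3,000,000: $1,060,980.

$1,061,000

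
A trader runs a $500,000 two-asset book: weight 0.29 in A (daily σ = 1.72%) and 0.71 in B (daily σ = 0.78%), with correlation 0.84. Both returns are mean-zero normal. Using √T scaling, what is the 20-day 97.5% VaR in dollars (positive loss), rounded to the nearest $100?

$44,300

σ_p = √(0.29²·1.72² + 0.71²·0.78² + 2·0.84·0.29·0.71·1.72·0.78) = 1.010%.
σ_{20d} = 1.010% × √20 = 4.517%.
z(97.5%) = 1.960.
VaR = 1.960 × 4.517% = 8.853%; on $500,000 that is $44,265.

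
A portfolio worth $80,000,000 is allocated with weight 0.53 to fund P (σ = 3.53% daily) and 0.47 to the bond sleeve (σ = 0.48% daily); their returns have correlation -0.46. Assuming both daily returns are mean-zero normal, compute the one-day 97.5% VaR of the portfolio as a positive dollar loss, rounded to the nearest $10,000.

$2,790,000

σ_p² = 0.53²·3.53² + 0.47²·0.48² + 2·-0.46·0.53·0.47·3.53·0.48 = 3.1629 (%²).
σ_p = √3.1629 = 1.778%.
At 97.5%, z = 1.960.
VaR = 1.960 × 1.778% = 3.485%; on $80,000,000 that is $2,788,000.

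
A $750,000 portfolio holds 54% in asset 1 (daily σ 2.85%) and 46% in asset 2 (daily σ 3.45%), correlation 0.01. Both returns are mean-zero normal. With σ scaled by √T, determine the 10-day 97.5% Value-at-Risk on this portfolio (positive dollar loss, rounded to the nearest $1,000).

$103,000

σ_p = √(0.54²·2.85² + 0.46²·3.45² + 2·0.01·0.54·0.46·2.85·3.45) = 2.222%.
σ_{10d} = 2.222% × √10 = 7.027%.
z(97.5%) = 1.960.
VaR = 1.960 × 7.027% = 13.773%; on $750,000 that is $103,298.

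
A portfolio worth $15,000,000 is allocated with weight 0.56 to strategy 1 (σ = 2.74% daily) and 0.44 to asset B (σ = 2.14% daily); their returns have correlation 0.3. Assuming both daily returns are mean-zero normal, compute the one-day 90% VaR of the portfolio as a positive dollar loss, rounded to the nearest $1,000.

σ_p² = 0.56²·2.74² + 0.44²·2.14² + 2·0.3·0.56·0.44·2.74·2.14 = 4.1079 (%²).
σ_p = √4.1079 = 2.027%.
At 90%, z = 1.282.
VaR = 1.282 × 2.027% = 2.599%; on $15,000,000 that is $389,850.

$390,000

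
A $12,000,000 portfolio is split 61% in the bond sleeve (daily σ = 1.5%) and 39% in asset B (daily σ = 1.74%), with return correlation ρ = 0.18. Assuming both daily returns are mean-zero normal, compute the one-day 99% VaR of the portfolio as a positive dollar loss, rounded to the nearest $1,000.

σ_p² = 0.61²·1.5² + 0.39²·1.74² + 2·0.18·0.61·0.39·1.5·1.74 = 1.5213 (%²).
σ_p = √1.5213 = 1.233%.
At 99%, z = 2.326.
VaR = 2.326 × 1.233% = 2.868%; on $12,000,000 that is $344,160.

$344,000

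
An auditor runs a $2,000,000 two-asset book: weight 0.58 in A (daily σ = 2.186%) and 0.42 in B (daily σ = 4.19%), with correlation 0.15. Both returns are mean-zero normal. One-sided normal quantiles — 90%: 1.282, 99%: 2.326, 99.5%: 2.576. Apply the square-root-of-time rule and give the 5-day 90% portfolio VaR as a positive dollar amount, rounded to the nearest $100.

σ_p = √(0.58²·2.186² + 0.42²·4.19² + 2·0.15·0.58·0.42·2.186·4.19) = 2.318%.
σ_{5d} = 2.318% × √5 = 5.183%.
VaR = 1.282 × 5.183% = 6.645%; on $2,000,000 that is $132,900.

$132,900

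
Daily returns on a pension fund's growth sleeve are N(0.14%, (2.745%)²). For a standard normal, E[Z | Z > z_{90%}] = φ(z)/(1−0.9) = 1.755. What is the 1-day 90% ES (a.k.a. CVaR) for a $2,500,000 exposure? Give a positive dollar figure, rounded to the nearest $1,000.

$117,000

ES = −(0.14%) + 2.745% × 1.755 = 4.677%.
On $2,500,000: 0.04677 × $2,500,000 = $116,925.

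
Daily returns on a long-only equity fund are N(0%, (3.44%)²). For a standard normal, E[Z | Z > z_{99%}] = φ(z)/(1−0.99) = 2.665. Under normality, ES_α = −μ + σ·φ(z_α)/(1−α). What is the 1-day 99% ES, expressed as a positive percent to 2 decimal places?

ES = 3.44% × 2.665 = 9.168%.

9.17%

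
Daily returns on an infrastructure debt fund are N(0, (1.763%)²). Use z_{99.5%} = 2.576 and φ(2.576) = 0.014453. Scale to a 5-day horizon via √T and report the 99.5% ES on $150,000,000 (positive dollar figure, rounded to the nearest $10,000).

$17,090,000

σ_{5d} = 1.763% × √5 = 3.942%.
ES multiplier = φ(z)/(1−α) = 0.014453/0.005 = 2.891.
ES = 3.942% × 2.891 = 11.396%; on $150,000,000: $17,094,000.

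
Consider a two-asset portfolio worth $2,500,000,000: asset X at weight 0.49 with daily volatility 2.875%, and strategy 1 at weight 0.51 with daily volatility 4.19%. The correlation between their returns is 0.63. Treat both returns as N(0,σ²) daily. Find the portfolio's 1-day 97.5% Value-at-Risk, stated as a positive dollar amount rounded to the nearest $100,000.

σ_p² = 0.49²·2.875² + 0.51²·4.19² + 2·0.63·0.49·0.51·2.875·4.19 = 10.3440 (%²).
σ_p = √10.3440 = 3.216%.
At 97.5%, z = 1.960.
VaR = 1.960 × 3.216% = 6.303%; on $2,500,000,000 that is $157,575,000.

$157,600,000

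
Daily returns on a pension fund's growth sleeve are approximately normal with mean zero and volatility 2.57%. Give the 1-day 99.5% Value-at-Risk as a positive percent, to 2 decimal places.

6.62%

At 99.5% one-sided, z = 2.576.
VaR = z·σ = 2.576 × 2.57% = 6.620%.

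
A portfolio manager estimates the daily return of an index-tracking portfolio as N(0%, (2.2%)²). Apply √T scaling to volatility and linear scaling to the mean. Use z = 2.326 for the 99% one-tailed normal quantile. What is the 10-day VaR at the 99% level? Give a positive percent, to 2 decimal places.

16.18%

σ_{10d} = 2.2% × √10 = 6.957%.
VaR = 2.326 × 6.957% = 16.182%.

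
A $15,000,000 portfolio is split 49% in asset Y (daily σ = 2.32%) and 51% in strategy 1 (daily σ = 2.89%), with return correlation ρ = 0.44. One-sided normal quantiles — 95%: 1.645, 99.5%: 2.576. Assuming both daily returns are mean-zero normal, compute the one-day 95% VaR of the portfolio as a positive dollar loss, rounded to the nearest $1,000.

σ_p² = 0.49²·2.32² + 0.51²·2.89² + 2·0.44·0.49·0.51·2.32·2.89 = 4.9392 (%²).
σ_p = √4.9392 = 2.222%.
VaR = 1.645 × 2.222% = 3.655%; on $15,000,000 that is $548,250.

$548,000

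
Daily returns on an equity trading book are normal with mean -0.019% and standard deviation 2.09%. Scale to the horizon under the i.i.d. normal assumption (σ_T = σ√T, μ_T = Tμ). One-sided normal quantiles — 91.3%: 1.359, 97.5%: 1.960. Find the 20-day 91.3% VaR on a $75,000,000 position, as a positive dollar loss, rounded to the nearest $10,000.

σ_{20d} = 2.09% × √20 = 9.347%; μ_{20d} = 20 × -0.019% = -0.380%.
VaR = −(-0.380%) + 1.359 × 9.347% = 13.083%.
On $75,000,000: 0.13083 × $75,000,000 = $9,812,250.

$9,810,000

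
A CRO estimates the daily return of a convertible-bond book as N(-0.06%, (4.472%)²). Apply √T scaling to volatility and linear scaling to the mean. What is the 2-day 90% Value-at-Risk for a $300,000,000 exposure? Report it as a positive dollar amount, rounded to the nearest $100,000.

At 90%, z = 1.282.
σ_{2d} = 4.472% × √2 = 6.324%; μ_{2d} = 2 × -0.06% = -0.120%.
VaR = −(-0.120%) + 1.282 × 6.324% = 8.227%.
On $300,000,000: 0.08227 × $300,000,000 = $24,681,000.

$24,700,000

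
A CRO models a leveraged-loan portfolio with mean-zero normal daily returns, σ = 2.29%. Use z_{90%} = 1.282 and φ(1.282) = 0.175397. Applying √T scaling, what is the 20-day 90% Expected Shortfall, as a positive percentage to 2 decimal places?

σ_{20d} = 2.29% × √20 = 10.241%.
ES multiplier = φ(z)/(1−α) = 0.175397/0.1 = 1.754.
ES = 10.241% × 1.754 = 17.963%.

17.96%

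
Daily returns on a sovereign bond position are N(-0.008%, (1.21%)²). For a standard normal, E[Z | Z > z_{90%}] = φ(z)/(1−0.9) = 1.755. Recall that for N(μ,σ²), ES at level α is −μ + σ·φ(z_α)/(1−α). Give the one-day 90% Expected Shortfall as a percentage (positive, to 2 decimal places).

ES = −(-0.008%) + 1.21% × 1.755 = 2.132%.

2.13%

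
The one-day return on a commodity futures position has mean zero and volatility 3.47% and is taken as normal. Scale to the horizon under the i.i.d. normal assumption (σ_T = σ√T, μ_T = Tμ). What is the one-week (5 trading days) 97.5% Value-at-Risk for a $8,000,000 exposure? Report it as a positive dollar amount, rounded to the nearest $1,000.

At 97.5%, z = 1.960.
σ_{5d} = 3.47% × √5 = 7.759%.
VaR = 1.960 × 7.759% = 15.208%.
On $8,000,000: 0.15208 × $8,000,000 = $1,216,640.

$1,217,000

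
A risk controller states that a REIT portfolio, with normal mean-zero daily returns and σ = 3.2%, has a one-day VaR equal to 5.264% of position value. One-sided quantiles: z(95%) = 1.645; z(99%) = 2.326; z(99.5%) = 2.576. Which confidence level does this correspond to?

Implied z = VaR/σ = 5.264 / 3.2 = 1.645.
This matches z(95%) = 1.645.

95%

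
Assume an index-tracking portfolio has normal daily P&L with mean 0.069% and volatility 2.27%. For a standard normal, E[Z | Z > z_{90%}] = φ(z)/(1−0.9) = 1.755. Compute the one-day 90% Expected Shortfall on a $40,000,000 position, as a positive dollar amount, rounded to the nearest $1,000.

$1,566,000

ES = −(0.069%) + 2.27% × 1.755 = 3.915%.
On $40,000,000: 0.03915 × $40,000,000 = $1,566,000.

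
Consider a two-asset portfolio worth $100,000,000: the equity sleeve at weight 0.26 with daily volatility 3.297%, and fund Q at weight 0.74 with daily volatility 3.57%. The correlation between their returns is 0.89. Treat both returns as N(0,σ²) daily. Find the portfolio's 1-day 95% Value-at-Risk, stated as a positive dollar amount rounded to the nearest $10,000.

σ_p² = 0.26²·3.297² + 0.74²·3.57² + 2·0.89·0.26·0.74·3.297·3.57 = 11.7449 (%²).
σ_p = √11.7449 = 3.427%.
At 95%, z = 1.645.
VaR = 1.645 × 3.427% = 5.637%; on $100,000,000 that is $5,637,000.

$5,640,000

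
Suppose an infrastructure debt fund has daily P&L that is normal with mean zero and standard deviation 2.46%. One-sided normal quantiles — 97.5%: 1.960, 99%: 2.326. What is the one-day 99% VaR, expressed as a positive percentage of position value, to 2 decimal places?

VaR = z·σ = 2.326 × 2.46% = 5.722%.

5.72%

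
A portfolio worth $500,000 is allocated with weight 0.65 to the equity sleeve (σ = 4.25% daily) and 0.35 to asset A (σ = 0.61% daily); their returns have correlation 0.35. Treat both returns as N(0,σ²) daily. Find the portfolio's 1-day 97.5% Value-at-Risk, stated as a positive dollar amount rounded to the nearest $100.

$27,900

σ_p² = 0.65²·4.25² + 0.35²·0.61² + 2·0.35·0.65·0.35·4.25·0.61 = 8.0898 (%²).
σ_p = √8.0898 = 2.844%.
At 97.5%, z = 1.960.
VaR = 1.960 × 2.844% = 5.574%; on $500,000 that is $27,870.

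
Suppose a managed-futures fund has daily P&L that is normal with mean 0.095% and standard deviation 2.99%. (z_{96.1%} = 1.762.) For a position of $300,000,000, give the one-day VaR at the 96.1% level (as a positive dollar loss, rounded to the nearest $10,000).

VaR = −μ + z·σ = −(0.095%) + 1.762 × 2.99% = 5.173%.
On $300,000,000: 0.05173 × $300,000,000 = $15,519,000.

$15,520,000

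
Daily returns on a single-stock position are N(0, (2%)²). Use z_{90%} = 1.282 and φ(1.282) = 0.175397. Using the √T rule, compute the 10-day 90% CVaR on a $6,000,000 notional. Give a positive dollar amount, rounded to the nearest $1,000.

σ_{10d} = 2% × √10 = 6.325%.
ES multiplier = φ(z)/(1−α) = 0.175397/0.1 = 1.754.
ES = 6.325% × 1.754 = 11.094%; on $6,000,000: $665,640.

$666,000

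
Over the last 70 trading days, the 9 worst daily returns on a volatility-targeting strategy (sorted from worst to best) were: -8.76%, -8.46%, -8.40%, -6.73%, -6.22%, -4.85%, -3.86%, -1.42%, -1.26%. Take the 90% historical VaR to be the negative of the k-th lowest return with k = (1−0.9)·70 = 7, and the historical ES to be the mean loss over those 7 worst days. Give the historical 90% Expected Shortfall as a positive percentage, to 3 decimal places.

6.754%

The 7 worst returns sum to -47.28%.
ES = −(-47.28%) / 7 = 6.7542…% ≈ 6.754%.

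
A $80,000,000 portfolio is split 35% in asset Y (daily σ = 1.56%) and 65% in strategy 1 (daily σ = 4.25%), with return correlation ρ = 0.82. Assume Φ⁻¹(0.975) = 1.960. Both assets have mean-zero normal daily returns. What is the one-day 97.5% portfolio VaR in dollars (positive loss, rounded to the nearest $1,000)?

$5,057,000

σ_p² = 0.35²·1.56² + 0.65²·4.25² + 2·0.82·0.35·0.65·1.56·4.25 = 10.4032 (%²).
σ_p = √10.4032 = 3.225%.
VaR = 1.960 × 3.225% = 6.321%; on $80,000,000 that is $5,056,800.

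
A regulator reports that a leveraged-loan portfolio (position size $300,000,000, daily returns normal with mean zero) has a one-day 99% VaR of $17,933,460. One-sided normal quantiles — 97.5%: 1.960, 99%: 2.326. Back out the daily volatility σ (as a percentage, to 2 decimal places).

VaR as a fraction: $17,933,460 / $300,000,000 = 5.978%.
σ = VaR / z = 5.978% / 2.326 = 2.570%.

2.57%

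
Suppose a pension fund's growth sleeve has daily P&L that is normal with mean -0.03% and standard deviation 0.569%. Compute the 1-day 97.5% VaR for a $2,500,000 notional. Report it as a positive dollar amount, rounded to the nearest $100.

$28,600

At 97.5% one-sided, z = 1.960.
VaR = −μ + z·σ = −(-0.03%) + 1.960 × 0.569% = 1.145%.
On $2,500,000: 0.01145 × $2,500,000 = $28,625.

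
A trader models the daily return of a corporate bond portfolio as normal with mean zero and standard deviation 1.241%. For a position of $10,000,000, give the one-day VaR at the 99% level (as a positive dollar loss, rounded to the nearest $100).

At 99% one-sided, z = 2.326.
VaR = z·σ = 2.326 × 1.241% = 2.887%.
On $10,000,000: 0.02887 × $10,000,000 = $288,700.

$288,700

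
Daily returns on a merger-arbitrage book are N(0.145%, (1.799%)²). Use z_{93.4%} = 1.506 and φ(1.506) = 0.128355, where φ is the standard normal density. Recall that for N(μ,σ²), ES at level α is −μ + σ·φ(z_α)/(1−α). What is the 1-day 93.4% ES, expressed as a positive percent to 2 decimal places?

Tail multiplier: φ(z)/(1−α) = 0.128355 / 0.066 = 1.945.
ES = −(0.145%) + 1.799% × 1.945 = 3.354%.

3.35%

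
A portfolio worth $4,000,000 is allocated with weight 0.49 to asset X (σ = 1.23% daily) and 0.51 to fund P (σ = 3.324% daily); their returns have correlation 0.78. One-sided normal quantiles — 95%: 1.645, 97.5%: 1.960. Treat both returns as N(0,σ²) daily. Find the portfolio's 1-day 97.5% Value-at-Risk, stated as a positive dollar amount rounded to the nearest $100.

σ_p² = 0.49²·1.23² + 0.51²·3.324² + 2·0.78·0.49·0.51·1.23·3.324 = 4.8310 (%²).
σ_p = √4.8310 = 2.198%.
VaR = 1.960 × 2.198% = 4.308%; on $4,000,000 that is $172,320.

$172,300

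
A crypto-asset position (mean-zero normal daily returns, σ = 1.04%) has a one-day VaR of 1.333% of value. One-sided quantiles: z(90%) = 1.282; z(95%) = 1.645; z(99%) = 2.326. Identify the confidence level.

90%

Implied z = VaR/σ = 1.333 / 1.04 = 1.282.
This matches z(90%) = 1.282.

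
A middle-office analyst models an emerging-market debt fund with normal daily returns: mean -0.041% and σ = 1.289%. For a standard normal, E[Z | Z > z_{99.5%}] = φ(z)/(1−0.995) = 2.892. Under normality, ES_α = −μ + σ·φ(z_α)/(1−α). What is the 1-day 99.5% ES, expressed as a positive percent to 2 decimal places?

ES = −(-0.041%) + 1.289% × 2.892 = 3.769%.

3.77%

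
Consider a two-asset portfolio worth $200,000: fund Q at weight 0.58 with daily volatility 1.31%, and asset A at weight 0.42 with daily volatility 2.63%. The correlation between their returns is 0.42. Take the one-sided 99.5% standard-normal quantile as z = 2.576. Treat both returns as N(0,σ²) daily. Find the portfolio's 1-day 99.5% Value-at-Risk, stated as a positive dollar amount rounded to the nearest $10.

σ_p² = 0.58²·1.31² + 0.42²·2.63² + 2·0.42·0.58·0.42·1.31·2.63 = 2.5024 (%²).
σ_p = √2.5024 = 1.582%.
VaR = 2.576 × 1.582% = 4.075%; on $200,000 that is $8,150.

$8,150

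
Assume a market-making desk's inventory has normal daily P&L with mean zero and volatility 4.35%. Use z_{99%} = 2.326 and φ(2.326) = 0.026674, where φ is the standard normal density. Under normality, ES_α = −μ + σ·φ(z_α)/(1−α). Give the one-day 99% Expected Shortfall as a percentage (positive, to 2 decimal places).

Tail multiplier: φ(z)/(1−α) = 0.026674 / 0.01 = 2.667.
ES = 4.35% × 2.667 = 11.601%.

11.60%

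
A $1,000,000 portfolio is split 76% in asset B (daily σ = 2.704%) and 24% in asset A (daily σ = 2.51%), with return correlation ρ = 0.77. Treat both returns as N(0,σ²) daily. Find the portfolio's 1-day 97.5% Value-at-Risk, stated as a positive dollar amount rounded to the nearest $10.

σ_p² = 0.76²·2.704² + 0.24²·2.51² + 2·0.77·0.76·0.24·2.704·2.51 = 6.4925 (%²).
σ_p = √6.4925 = 2.548%.
At 97.5%, z = 1.960.
VaR = 1.960 × 2.548% = 4.994%; on $1,000,000 that is $49,940.

$49,940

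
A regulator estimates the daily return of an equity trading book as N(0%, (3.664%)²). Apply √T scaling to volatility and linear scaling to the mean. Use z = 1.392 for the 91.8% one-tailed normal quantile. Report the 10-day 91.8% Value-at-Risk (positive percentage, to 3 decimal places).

σ_{10d} = 3.664% × √10 = 11.587%.
VaR = 1.392 × 11.587% = 16.129%.

16.129%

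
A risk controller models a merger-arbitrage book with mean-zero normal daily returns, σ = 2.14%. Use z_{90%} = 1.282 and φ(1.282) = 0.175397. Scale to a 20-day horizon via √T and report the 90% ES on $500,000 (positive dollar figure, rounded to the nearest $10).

σ_{20d} = 2.14% × √20 = 9.570%.
ES multiplier = φ(z)/(1−α) = 0.175397/0.1 = 1.754.
ES = 9.570% × 1.754 = 16.786%; on $500,000: $83,930.

$83,930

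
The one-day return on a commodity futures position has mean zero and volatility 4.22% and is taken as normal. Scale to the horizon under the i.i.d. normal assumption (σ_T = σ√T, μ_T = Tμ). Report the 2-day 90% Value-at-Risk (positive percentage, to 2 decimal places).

At 90%, z = 1.282.
σ_{2d} = 4.22% × √2 = 5.968%.
VaR = 1.282 × 5.968% = 7.651%.

7.65%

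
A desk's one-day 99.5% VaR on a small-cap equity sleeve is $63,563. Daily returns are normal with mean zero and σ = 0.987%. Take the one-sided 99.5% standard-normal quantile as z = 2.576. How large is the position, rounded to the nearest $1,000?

VaR as a fraction of value: z·σ = 2.576 × 0.987% = 2.54251%.
Position = $63,563 / 0.0254251 = $2,500,008.

$2,500,000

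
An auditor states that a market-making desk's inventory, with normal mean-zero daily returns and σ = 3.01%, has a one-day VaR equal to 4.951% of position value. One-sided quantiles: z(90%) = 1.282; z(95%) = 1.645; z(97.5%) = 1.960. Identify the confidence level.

Implied z = VaR/σ = 4.951 / 3.01 = 1.645.
This matches z(95%) = 1.645.

95%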